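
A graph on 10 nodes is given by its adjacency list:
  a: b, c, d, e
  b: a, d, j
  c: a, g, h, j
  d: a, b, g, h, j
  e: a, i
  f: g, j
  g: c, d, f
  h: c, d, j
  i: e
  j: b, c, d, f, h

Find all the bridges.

The edges on the cycle a-b-d-h-j-c-a are not bridges since each lies on that cycle.
But removing e-i disconnects e from i; removing e-a disconnects e from a — these are bridges.

a-e, e-i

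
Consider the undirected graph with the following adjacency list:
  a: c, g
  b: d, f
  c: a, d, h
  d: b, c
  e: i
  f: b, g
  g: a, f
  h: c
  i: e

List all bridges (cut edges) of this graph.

The edges on the cycle a-c-d-b-f-g-a are not bridges since each lies on that cycle.
But removing c-h disconnects c from h; removing e-i disconnects e from i — these are bridges.

c-h, e-i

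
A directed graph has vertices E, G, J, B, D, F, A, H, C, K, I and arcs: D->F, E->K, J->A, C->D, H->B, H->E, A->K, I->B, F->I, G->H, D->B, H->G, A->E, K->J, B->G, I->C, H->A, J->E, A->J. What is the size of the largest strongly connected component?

{A, E, J, K} are all mutually reachable — one SCC of size 4.
{C, D, F, I} are all mutually reachable — one SCC of size 4.
{B, G, H} are all mutually reachable — one SCC of size 3.
The largest has 4 vertices.

4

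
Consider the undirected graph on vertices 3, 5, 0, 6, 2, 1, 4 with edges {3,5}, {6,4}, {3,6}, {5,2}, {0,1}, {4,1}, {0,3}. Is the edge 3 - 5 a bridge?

Yes

Removing 3 - 5 leaves no path between 3 and 5: the component count goes from 1 to 2. So it is a bridge.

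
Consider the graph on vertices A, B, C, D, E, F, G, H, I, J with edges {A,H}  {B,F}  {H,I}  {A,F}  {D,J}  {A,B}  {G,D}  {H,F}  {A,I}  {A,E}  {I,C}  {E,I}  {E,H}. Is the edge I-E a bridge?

No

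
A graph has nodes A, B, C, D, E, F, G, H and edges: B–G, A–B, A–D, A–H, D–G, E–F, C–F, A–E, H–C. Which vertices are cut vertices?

A

Removing A increases the component count from 1 to 2, so A is a cut vertex.
By contrast removing F leaves 1 component; it is not a cut vertex. No other vertex is a cut vertex either.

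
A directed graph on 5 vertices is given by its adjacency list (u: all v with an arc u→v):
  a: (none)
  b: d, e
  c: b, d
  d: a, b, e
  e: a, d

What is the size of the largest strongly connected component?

{b, d, e} are all mutually reachable — one SCC of size 3.
{c} is an SCC by itself.
{a} is an SCC by itself.
The largest has 3 vertices.

3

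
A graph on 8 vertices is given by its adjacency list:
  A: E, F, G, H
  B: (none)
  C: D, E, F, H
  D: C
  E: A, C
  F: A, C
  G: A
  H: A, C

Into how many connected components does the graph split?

2

B is isolated — a component by itself.
Starting from A we can reach A, C, D, E, F, G, H. That is one component of size 7.
Total: 2 components.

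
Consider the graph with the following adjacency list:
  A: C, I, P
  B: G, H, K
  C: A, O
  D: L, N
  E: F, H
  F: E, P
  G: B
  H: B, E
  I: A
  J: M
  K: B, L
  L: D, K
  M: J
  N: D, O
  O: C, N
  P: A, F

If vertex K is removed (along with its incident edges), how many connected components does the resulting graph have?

With K gone, the remaining components are: {J, M}; {A, B, C, D, E, F, G, H, I, L, N, O, P}.
That is 2 components.

2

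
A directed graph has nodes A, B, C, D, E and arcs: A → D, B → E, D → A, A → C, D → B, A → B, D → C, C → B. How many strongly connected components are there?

4

{A, D} are all mutually reachable — one SCC of size 2.
{E} is an SCC by itself.
{C} is an SCC by itself.
{B} is an SCC by itself.
That gives 4 strongly connected components.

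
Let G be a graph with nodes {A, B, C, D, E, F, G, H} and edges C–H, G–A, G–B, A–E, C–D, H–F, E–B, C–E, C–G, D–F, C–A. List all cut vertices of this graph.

Removing C increases the component count from 1 to 2, so C is a cut vertex.
By contrast removing D leaves 1 component; it is not a cut vertex. No other vertex is a cut vertex either.

C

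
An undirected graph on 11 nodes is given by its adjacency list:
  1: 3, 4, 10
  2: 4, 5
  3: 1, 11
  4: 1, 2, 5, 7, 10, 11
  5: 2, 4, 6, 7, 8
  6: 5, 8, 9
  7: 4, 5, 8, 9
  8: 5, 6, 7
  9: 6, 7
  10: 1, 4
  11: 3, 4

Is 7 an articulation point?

Deleting 7 leaves 1 component (was 1) (its neighbors 4, 5, 8, 9 remain connected to each other), so 7 is not a cut vertex.

No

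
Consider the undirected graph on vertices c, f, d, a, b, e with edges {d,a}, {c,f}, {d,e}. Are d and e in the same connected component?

Yes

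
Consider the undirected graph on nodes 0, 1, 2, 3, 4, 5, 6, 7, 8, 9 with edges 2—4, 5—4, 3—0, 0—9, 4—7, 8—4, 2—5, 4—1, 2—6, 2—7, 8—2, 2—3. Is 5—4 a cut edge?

After removing 5—4, the path 5-2-4 still connects them, so the edge is not a bridge.

No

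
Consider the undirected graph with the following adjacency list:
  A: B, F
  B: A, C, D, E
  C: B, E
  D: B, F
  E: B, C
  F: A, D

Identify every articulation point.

Removing B increases the component count from 1 to 2, so B is a cut vertex.
By contrast removing F leaves 1 component; it is not a cut vertex. No other vertex is a cut vertex either.

B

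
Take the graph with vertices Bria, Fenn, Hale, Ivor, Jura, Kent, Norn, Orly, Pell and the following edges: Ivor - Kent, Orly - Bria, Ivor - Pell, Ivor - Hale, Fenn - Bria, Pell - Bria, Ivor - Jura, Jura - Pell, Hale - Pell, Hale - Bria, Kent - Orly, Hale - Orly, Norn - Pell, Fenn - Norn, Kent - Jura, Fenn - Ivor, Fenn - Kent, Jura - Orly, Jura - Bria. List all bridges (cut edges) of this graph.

none

The edges on the cycle Ivor-Hale-Pell-Ivor are not bridges since each lies on that cycle.
Every edge lies on some cycle, so there are no bridges.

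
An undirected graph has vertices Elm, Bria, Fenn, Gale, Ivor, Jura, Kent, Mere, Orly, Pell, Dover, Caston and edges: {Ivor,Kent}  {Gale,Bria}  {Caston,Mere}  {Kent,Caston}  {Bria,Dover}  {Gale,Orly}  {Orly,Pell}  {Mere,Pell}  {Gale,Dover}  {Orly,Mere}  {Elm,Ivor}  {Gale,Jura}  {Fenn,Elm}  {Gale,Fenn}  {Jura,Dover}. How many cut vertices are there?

1

Removing Gale increases the component count from 1 to 2, so Gale is a cut vertex.
By contrast removing Mere leaves 1 component; it is not a cut vertex. No other vertex is a cut vertex either.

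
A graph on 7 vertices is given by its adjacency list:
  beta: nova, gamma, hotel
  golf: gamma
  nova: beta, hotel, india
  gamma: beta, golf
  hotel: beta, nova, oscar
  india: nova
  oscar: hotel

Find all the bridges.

The edges on the cycle beta-nova-hotel-beta are not bridges since each lies on that cycle.
But removing nova-india disconnects nova from india; removing hotel-oscar disconnects hotel from oscar; removing gamma-golf disconnects gamma from golf; removing beta-gamma disconnects beta from gamma — these are bridges.

beta-gamma, gamma-golf, hotel-oscar, india-nova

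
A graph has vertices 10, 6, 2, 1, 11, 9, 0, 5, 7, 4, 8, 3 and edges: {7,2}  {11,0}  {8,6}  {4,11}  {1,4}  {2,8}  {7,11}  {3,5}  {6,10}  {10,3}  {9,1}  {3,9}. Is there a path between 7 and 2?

From 7 we can reach 0, 1, 2, 3, 4, 5, 6, 7, 8, 9, 10, 11, which includes 2.

Yes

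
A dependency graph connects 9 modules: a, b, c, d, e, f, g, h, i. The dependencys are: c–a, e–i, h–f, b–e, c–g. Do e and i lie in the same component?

Yes

From e we can reach b, e, i, which includes i.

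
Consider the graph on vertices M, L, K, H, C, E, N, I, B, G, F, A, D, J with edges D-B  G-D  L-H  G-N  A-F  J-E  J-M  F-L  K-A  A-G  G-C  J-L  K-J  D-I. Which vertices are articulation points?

A, D, G, J, L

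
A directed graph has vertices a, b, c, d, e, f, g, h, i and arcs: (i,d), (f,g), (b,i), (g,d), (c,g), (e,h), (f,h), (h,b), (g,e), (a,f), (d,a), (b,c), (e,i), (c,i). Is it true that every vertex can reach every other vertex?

Yes

From i we can reach every vertex (a, b, c, d, e, f, g, h, i), and every vertex can reach i (a, b, c, d, e, f, g, h, i). So the whole graph is one strongly connected component.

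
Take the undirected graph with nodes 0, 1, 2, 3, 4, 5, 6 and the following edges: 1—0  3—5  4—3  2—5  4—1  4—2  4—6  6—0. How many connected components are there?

Starting from 0 we can reach 0, 1, 2, 3, 4, 5, 6. That is one component of size 7.
Total: 1 component.

1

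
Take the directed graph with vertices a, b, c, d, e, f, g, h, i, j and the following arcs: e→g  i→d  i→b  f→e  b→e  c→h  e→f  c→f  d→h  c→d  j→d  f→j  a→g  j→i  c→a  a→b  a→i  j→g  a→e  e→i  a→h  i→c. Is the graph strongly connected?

There is no directed path from h to a, so the graph is not strongly connected.

No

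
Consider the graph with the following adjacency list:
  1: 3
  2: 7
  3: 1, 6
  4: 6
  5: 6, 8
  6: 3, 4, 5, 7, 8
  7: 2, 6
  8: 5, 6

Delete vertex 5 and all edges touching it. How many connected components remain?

1

With 5 gone, the remaining components are: {1, 2, 3, 4, 6, 7, 8}.
That is 1 component.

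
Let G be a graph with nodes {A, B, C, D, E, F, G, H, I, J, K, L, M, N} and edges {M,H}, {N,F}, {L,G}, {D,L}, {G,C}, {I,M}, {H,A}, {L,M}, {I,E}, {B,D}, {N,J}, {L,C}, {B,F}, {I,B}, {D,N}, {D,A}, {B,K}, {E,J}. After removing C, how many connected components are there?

1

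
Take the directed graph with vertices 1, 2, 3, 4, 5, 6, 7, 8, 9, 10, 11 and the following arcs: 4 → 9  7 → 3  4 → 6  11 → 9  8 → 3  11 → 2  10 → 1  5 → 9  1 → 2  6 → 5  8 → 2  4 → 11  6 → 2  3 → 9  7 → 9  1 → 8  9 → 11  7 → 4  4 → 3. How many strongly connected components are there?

10

{9, 11} are all mutually reachable — one SCC of size 2.
{5} is an SCC by itself.
{8} is an SCC by itself.
{2} is an SCC by itself.
{1} is an SCC by itself.
(and 5 more singleton SCCs)
That gives 10 strongly connected components.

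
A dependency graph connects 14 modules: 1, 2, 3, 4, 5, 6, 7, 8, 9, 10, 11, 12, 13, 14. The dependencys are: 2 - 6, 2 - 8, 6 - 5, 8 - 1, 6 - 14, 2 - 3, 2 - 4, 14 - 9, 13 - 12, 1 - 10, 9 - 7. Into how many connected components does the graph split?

11 is isolated — a component by itself.
Starting from 12 we can reach 12, 13. That is one component of size 2.
Starting from 1 we can reach 1, 2, 3, 4, 5, 6, 7, 8, 9, 10, 14. That is one component of size 11.
Total: 3 components.

3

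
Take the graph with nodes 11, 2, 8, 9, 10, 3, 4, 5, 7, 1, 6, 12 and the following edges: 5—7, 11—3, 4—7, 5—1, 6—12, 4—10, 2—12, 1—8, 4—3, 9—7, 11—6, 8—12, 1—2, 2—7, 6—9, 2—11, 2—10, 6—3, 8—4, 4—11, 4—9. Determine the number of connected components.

1

Starting from 1 we can reach 1, 2, 3, 4, 5, 6, 7, 8, 9, 10, 11, 12. That is one component of size 12.
Total: 1 component.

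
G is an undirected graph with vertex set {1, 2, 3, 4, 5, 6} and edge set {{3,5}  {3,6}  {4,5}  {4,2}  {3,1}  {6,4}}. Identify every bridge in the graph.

1-3, 2-4

The edges on the cycle 3-6-4-5-3 are not bridges since each lies on that cycle.
But removing 3—1 disconnects 3 from 1; removing 2—4 disconnects 2 from 4 — these are bridges.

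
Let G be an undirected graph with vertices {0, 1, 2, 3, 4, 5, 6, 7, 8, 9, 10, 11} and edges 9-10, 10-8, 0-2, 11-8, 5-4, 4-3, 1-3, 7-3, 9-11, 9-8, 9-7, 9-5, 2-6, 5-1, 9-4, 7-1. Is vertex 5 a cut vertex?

No

Deleting 5 leaves 2 components (was 2), so 5 is not a cut vertex.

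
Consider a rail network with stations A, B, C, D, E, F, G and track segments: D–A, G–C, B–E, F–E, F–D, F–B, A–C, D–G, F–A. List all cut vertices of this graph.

F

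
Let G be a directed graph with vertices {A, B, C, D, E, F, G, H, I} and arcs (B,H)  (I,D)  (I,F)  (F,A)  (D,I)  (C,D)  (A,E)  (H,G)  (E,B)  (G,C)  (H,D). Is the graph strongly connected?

From E we can reach every vertex (A, B, C, D, E, F, G, H, I), and every vertex can reach E (A, B, C, D, E, F, G, H, I). So the whole graph is one strongly connected component.

Yes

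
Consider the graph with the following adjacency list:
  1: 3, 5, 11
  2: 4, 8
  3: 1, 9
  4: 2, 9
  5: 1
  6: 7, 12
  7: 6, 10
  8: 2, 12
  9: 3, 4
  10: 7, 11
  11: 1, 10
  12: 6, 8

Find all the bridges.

1-5

The edges on the cycle 4-2-8-12-6-7-10-11-1-3-9-4 are not bridges since each lies on that cycle.
But removing 1-5 disconnects 1 from 5 — this is a bridge.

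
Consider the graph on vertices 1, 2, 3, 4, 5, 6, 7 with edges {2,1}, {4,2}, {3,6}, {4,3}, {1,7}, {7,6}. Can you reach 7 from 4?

Yes

From 4 we can reach 1, 2, 3, 4, 6, 7, which includes 7.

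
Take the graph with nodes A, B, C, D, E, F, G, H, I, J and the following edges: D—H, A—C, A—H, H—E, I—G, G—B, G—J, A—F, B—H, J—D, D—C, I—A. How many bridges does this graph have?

2

The edges on the cycle I-A-C-D-J-G-I are not bridges since each lies on that cycle.
But removing E—H disconnects E from H; removing F—A disconnects F from A — these are bridges.
That makes 2 bridges.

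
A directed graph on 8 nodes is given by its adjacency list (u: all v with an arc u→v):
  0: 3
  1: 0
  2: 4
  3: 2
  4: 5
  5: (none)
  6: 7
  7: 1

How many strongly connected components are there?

{4} is an SCC by itself.
{0} is an SCC by itself.
{6} is an SCC by itself.
{5} is an SCC by itself.
{3} is an SCC by itself.
(and 3 more singleton SCCs)
That gives 8 strongly connected components.

8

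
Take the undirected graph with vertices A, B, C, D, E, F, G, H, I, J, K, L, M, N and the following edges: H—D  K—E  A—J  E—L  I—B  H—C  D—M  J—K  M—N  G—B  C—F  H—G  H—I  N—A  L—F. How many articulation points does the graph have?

Removing H increases the component count from 1 to 2, so H is a cut vertex.
By contrast removing K leaves 1 component; it is not a cut vertex. No other vertex is a cut vertex either.

1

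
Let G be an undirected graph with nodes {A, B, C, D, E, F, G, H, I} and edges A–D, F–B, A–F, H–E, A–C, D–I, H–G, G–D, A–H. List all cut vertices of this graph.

A, D, F, H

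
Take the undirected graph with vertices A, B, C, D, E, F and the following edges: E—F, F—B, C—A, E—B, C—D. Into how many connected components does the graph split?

Starting from A we can reach A, C, D. That is one component of size 3.
Starting from B we can reach B, E, F. That is one component of size 3.
Total: 2 components.

2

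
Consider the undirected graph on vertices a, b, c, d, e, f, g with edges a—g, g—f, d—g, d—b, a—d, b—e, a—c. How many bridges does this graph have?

4

The edges on the cycle a-d-g-a are not bridges since each lies on that cycle.
But removing b—e disconnects b from e; removing d—b disconnects d from b; removing g—f disconnects g from f; removing a—c disconnects a from c — these are bridges.
That makes 4 bridges.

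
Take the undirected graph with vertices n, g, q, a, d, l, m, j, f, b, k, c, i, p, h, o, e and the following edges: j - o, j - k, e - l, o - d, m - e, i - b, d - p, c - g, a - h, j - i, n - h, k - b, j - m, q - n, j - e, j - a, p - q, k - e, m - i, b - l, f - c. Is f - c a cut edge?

Removing f - c leaves no path between f and c: the component count goes from 2 to 3. So it is a bridge.

Yes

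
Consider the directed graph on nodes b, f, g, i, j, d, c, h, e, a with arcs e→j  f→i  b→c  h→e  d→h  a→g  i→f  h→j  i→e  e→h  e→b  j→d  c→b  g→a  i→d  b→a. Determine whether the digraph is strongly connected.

No

There is no directed path from c to h, so the graph is not strongly connected.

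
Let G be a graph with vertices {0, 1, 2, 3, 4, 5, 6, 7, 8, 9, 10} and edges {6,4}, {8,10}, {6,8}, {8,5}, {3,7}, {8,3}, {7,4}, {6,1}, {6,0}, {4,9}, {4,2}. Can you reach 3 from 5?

Yes

From 5 we can reach 0, 1, 2, 3, 4, 5, 6, 7, 8, 9, 10, which includes 3.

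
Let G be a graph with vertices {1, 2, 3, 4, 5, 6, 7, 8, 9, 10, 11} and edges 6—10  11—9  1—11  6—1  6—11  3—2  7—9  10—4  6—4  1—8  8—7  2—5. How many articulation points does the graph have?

Removing 2 increases the component count from 2 to 3, so 2 is a cut vertex.
Removing 6 increases the component count from 2 to 3, so 6 is a cut vertex.
By contrast removing 8 leaves 2 components; it is not a cut vertex. No other vertex is a cut vertex either.

2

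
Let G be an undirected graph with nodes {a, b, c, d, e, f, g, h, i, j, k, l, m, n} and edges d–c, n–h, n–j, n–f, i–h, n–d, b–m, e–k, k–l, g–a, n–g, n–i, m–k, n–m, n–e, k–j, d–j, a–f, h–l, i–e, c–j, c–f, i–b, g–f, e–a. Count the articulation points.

0

Removing g, for instance, still leaves 1 component. No single vertex removal increases the component count — the graph has no articulation points.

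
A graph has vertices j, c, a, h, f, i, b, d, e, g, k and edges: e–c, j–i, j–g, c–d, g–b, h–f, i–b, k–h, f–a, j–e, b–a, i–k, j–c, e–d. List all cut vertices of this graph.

Removing j increases the component count from 1 to 2, so j is a cut vertex.
By contrast removing b leaves 1 component; it is not a cut vertex. No other vertex is a cut vertex either.

j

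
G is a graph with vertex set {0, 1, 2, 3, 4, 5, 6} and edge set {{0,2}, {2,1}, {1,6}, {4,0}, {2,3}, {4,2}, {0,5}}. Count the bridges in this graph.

4

The edges on the cycle 4-0-2-4 are not bridges since each lies on that cycle.
But removing 0-5 disconnects 0 from 5; removing 2-1 disconnects 2 from 1; removing 1-6 disconnects 1 from 6; removing 2-3 disconnects 2 from 3 — these are bridges.
That makes 4 bridges.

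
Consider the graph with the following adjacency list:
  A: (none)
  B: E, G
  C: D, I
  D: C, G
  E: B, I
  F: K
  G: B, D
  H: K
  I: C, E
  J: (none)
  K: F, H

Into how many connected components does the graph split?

J is isolated — a component by itself.
A is isolated — a component by itself.
Starting from F we can reach F, H, K. That is one component of size 3.
Starting from B we can reach B, C, D, E, G, I. That is one component of size 6.
Total: 4 components.

4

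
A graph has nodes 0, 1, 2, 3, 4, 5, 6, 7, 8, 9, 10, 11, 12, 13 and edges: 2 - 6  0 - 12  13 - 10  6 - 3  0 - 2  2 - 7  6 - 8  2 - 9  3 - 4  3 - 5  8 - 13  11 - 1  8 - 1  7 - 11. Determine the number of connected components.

Starting from 0 we can reach 0, 1, 2, 3, 4, 5, 6, 7, 8, 9, 10, 11, 12, 13. That is one component of size 14.
Total: 1 component.

1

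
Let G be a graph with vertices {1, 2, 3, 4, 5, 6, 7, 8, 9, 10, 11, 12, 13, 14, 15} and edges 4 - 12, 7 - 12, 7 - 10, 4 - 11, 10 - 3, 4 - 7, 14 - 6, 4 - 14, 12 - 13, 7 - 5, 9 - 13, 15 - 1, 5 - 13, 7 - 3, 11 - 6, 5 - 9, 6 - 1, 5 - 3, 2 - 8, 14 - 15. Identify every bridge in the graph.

2-8

The edges on the cycle 14-15-1-6-14 are not bridges since each lies on that cycle.
But removing 2 - 8 disconnects 2 from 8 — this is a bridge.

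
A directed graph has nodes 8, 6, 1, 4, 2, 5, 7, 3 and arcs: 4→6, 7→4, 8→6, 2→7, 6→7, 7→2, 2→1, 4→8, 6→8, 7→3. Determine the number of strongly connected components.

4

{2, 4, 6, 7, 8} are all mutually reachable — one SCC of size 5.
{1} is an SCC by itself.
{5} is an SCC by itself.
{3} is an SCC by itself.
That gives 4 strongly connected components.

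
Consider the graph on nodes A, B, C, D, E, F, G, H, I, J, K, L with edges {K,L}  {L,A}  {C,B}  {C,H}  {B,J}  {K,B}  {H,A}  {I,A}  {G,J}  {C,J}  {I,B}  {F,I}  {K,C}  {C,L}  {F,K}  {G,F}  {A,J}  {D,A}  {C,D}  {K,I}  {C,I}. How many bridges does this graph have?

0

The edges on the cycle K-C-D-A-L-K are not bridges since each lies on that cycle.
Every edge lies on some cycle, so there are no bridges.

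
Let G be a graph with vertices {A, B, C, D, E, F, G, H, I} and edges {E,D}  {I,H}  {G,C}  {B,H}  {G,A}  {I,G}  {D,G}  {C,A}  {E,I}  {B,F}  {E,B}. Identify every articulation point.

B, G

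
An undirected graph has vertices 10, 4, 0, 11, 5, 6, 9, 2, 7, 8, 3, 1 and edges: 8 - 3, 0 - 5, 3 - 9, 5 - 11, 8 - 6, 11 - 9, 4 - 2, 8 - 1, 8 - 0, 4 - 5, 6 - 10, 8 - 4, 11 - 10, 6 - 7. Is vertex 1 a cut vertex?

Deleting 1 leaves 1 component (was 1), so 1 is not a cut vertex.

No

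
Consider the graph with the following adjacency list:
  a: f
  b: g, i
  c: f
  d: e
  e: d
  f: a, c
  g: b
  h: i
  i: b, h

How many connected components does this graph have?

3

Starting from d we can reach d, e. That is one component of size 2.
Starting from a we can reach a, c, f. That is one component of size 3.
Starting from b we can reach b, g, h, i. That is one component of size 4.
Total: 3 components.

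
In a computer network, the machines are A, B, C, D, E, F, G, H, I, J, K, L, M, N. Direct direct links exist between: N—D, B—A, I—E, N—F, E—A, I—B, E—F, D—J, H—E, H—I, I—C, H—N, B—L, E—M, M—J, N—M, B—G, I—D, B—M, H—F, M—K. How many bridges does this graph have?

4

The edges on the cycle H-N-D-J-M-B-I-H are not bridges since each lies on that cycle.
But removing K—M disconnects K from M; removing B—L disconnects B from L; removing C—I disconnects C from I; removing B—G disconnects B from G — these are bridges.
That makes 4 bridges.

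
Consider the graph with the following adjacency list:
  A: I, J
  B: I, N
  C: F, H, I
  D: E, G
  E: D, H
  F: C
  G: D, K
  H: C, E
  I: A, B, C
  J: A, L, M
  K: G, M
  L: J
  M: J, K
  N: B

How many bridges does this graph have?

4

The edges on the cycle D-G-K-M-J-A-I-C-H-E-D are not bridges since each lies on that cycle.
But removing B-N disconnects B from N; removing B-I disconnects B from I; removing F-C disconnects F from C; removing J-L disconnects J from L — these are bridges.
That makes 4 bridges.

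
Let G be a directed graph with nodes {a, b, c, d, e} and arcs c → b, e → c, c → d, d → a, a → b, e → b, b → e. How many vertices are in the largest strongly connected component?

5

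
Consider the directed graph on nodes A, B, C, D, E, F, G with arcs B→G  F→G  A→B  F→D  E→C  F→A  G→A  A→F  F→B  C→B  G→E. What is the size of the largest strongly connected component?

{A, B, C, E, F, G} are all mutually reachable — one SCC of size 6.
{D} is an SCC by itself.
The largest has 6 vertices.

6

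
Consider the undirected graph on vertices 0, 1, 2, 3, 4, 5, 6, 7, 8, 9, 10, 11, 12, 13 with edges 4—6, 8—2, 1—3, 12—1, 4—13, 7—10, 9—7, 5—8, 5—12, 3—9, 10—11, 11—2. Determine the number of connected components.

3

0 is isolated — a component by itself.
Starting from 4 we can reach 4, 6, 13. That is one component of size 3.
Starting from 1 we can reach 1, 2, 3, 5, 7, 8, 9, 10, 11, 12. That is one component of size 10.
Total: 3 components.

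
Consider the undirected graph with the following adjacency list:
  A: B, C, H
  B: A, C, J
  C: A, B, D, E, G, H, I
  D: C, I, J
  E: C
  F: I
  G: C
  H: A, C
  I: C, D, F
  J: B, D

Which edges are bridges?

The edges on the cycle D-C-B-J-D are not bridges since each lies on that cycle.
But removing G-C disconnects G from C; removing F-I disconnects F from I; removing E-C disconnects E from C — these are bridges.

C-E, C-G, F-I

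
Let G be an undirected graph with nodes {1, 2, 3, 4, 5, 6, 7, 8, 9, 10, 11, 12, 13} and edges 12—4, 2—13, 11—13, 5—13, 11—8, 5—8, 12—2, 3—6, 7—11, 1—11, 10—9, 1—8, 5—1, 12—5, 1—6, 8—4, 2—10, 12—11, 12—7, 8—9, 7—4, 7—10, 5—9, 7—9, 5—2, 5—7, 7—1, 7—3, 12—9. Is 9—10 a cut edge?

No

After removing 9—10, the path 9-7-10 still connects them, so the edge is not a bridge.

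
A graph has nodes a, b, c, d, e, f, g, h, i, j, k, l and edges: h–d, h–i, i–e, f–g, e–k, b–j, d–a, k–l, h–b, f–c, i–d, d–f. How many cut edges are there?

9

The edges on the cycle h-i-d-h are not bridges since each lies on that cycle.
But removing b–j disconnects b from j; removing h–b disconnects h from b; removing e–k disconnects e from k; removing d–f disconnects d from f — these are bridges.
In total 9 edges are bridges.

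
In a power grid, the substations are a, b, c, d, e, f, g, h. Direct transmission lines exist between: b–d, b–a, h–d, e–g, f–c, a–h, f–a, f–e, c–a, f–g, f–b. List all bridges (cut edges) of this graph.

none

The edges on the cycle f-e-g-f are not bridges since each lies on that cycle.
Every edge lies on some cycle, so there are no bridges.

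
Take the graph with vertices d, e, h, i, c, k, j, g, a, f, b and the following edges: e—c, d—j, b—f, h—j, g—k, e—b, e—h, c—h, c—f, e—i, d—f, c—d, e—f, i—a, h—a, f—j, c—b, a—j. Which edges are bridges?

The edges on the cycle c-b-f-c are not bridges since each lies on that cycle.
But removing g—k disconnects g from k — this is a bridge.

g-k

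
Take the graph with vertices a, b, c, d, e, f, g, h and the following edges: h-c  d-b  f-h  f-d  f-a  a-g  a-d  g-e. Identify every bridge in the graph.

a-g, b-d, c-h, e-g, f-h

The edges on the cycle f-a-d-f are not bridges since each lies on that cycle.
But removing b-d disconnects b from d; removing h-f disconnects h from f; removing a-g disconnects a from g; removing c-h disconnects c from h — these are bridges.
In total 5 edges are bridges.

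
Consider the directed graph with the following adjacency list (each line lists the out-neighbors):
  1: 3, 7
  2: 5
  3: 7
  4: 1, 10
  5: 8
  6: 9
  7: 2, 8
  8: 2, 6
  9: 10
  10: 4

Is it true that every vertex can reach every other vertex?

Yes

From 4 we can reach every vertex (1, 2, 3, 4, 5, 6, 7, 8, 9, 10), and every vertex can reach 4 (1, 2, 3, 4, 5, 6, 7, 8, 9, 10). So the whole graph is one strongly connected component.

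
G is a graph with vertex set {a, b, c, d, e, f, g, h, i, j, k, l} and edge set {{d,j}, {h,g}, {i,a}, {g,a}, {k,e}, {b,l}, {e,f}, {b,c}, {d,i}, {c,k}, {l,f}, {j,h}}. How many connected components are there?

2

Starting from a we can reach a, d, g, h, i, j. That is one component of size 6.
Starting from b we can reach b, c, e, f, k, l. That is one component of size 6.
Total: 2 components.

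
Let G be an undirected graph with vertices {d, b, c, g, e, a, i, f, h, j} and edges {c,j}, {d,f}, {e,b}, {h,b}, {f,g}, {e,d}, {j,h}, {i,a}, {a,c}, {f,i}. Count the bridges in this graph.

The edges on the cycle e-d-f-i-a-c-j-h-b-e are not bridges since each lies on that cycle.
But removing g–f disconnects g from f — this is a bridge.

1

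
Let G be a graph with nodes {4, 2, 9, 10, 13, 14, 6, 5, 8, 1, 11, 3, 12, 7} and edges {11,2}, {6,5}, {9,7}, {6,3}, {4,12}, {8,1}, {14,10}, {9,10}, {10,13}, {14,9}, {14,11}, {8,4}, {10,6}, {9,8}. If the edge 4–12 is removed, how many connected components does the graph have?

2

Before removal there is 1 component.
4–12 is a bridge — removing it separates 4's side from 12's side.
After removal: 2 components.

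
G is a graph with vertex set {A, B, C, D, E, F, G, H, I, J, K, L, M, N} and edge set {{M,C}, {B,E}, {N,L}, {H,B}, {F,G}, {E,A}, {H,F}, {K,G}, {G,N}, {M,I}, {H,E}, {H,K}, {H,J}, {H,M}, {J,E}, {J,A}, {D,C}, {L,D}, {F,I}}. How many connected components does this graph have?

Starting from A we can reach A, B, C, D, E, F, G, H, I, J, K, L, M, N. That is one component of size 14.
Total: 1 component.

1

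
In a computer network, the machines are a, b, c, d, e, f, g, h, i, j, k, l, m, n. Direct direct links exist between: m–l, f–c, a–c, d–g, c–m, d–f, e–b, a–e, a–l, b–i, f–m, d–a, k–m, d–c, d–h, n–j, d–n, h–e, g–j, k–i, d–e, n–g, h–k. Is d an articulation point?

Yes

Deleting d raises the number of components from 1 to 2, so d is a cut vertex.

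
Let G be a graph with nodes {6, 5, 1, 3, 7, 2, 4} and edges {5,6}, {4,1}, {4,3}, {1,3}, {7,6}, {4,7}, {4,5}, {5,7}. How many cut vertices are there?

Removing 4 increases the component count from 2 to 3, so 4 is a cut vertex.
By contrast removing 3 leaves 2 components; it is not a cut vertex. No other vertex is a cut vertex either.

1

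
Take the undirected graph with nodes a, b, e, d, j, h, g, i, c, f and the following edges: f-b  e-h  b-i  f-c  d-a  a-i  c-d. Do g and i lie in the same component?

No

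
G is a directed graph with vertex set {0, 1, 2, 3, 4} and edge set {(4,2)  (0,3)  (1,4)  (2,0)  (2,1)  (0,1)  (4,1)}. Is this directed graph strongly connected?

No

There is no directed path from 3 to 4, so the graph is not strongly connected.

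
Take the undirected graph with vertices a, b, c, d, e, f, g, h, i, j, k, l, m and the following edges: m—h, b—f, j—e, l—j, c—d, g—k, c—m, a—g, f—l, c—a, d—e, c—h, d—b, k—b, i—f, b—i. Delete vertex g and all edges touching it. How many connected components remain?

With g gone, the remaining components are: {a, b, c, d, e, f, h, i, j, k, l, m}.
That is 1 component.

1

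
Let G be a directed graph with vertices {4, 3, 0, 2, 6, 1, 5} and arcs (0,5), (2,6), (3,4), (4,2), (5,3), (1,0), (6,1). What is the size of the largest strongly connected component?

7

{0, 1, 2, 3, 4, 5, 6} are all mutually reachable — one SCC of size 7.
The largest has 7 vertices.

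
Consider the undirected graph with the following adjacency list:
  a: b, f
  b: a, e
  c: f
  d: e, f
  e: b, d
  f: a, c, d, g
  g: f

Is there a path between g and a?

Yes

From g we can reach a, b, c, d, e, f, g, which includes a.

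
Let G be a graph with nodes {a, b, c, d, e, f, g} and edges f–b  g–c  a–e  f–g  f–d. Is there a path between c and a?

No

The component containing c is {b, c, d, f, g}, and a is not in it.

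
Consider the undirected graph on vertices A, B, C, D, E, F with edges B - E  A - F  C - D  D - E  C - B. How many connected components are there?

Starting from A we can reach A, F. That is one component of size 2.
Starting from B we can reach B, C, D, E. That is one component of size 4.
Total: 2 components.

2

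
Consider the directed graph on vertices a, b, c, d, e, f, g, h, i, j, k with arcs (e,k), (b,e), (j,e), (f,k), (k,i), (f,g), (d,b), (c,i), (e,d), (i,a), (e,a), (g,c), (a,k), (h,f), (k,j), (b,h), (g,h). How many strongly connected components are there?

1

{a, b, c, d, e, f, g, h, i, j, k} are all mutually reachable — one SCC of size 11.
That gives 1 strongly connected component.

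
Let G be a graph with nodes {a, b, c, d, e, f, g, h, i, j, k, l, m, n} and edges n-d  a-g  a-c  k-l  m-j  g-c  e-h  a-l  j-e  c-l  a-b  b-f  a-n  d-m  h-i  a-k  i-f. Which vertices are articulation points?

a

Removing a increases the component count from 1 to 2, so a is a cut vertex.
By contrast removing f leaves 1 component; it is not a cut vertex. No other vertex is a cut vertex either.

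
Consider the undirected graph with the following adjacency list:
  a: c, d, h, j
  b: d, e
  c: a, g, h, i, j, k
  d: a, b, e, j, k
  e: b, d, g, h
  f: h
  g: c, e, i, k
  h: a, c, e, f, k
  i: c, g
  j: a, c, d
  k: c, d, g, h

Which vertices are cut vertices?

Removing h increases the component count from 1 to 2, so h is a cut vertex.
By contrast removing a leaves 1 component; it is not a cut vertex. No other vertex is a cut vertex either.

h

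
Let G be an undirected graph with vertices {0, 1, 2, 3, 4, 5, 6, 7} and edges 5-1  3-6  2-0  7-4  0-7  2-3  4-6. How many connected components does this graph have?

2

Starting from 1 we can reach 1, 5. That is one component of size 2.
Starting from 0 we can reach 0, 2, 3, 4, 6, 7. That is one component of size 6.
Total: 2 components.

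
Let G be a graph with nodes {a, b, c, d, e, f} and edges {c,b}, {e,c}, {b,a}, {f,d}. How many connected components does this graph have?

Starting from d we can reach d, f. That is one component of size 2.
Starting from a we can reach a, b, c, e. That is one component of size 4.
Total: 2 components.

2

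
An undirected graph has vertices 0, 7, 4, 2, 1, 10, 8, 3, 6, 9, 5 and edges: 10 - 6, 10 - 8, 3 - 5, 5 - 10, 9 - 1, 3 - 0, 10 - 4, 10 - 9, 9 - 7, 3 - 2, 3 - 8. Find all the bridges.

The edges on the cycle 3-5-10-8-3 are not bridges since each lies on that cycle.
But removing 9 - 7 disconnects 9 from 7; removing 10 - 4 disconnects 10 from 4; removing 9 - 1 disconnects 9 from 1; removing 10 - 9 disconnects 10 from 9 — these are bridges.
In total 7 edges are bridges.

0-3, 1-9, 10-4, 10-6, 10-9, 2-3, 7-9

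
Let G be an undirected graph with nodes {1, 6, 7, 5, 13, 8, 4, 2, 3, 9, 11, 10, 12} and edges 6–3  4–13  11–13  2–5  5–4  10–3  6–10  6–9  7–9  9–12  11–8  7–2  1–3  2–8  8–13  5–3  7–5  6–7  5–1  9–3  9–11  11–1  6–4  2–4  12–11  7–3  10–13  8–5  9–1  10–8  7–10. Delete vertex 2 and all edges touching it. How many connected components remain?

With 2 gone, the remaining components are: {1, 3, 4, 5, 6, 7, 8, 9, 10, 11, 12, 13}.
That is 1 component.

1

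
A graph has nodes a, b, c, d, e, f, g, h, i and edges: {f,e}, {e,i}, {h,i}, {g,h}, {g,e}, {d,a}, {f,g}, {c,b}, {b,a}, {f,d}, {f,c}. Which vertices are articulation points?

Removing f increases the component count from 1 to 2, so f is a cut vertex.
By contrast removing i leaves 1 component; it is not a cut vertex. No other vertex is a cut vertex either.

f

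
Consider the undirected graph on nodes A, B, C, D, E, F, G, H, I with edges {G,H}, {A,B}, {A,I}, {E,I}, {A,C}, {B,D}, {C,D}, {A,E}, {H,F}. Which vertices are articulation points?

A, H

Removing A increases the component count from 2 to 3, so A is a cut vertex.
Removing H increases the component count from 2 to 3, so H is a cut vertex.
By contrast removing F leaves 2 components; it is not a cut vertex. No other vertex is a cut vertex either.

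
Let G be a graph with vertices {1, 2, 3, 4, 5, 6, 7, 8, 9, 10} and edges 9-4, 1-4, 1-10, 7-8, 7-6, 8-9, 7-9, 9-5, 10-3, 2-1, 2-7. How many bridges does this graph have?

4

The edges on the cycle 7-8-9-7 are not bridges since each lies on that cycle.
But removing 10-3 disconnects 10 from 3; removing 6-7 disconnects 6 from 7; removing 10-1 disconnects 10 from 1; removing 9-5 disconnects 9 from 5 — these are bridges.
That makes 4 bridges.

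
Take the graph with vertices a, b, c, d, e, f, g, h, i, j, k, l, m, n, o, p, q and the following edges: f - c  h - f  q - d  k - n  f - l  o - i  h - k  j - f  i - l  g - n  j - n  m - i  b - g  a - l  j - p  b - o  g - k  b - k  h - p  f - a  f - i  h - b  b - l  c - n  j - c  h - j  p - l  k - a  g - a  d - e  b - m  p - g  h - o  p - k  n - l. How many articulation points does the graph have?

1

Removing d increases the component count from 2 to 3, so d is a cut vertex.
By contrast removing e leaves 2 components; it is not a cut vertex. No other vertex is a cut vertex either.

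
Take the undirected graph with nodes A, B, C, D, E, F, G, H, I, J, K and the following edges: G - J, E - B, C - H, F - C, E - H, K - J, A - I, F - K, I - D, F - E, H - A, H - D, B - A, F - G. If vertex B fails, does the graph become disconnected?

Deleting B leaves 1 component (was 1) (its neighbors A, E remain connected to each other), so B is not a cut vertex.

No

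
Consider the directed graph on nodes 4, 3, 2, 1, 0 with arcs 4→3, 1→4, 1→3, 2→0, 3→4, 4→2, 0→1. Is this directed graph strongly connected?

From 4 we can reach every vertex (0, 1, 2, 3, 4), and every vertex can reach 4 (0, 1, 2, 3, 4). So the whole graph is one strongly connected component.

Yes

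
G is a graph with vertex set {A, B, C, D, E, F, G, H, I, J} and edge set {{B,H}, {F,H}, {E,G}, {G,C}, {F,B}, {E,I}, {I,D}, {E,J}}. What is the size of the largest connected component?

6

A is isolated — a component by itself.
Starting from B we can reach B, F, H. That is one component of size 3.
Starting from C we can reach C, D, E, G, I, J. That is one component of size 6.
The largest has 6 vertices.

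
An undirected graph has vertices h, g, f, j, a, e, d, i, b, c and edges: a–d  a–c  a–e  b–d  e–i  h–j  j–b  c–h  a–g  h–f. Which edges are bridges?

The edges on the cycle a-c-h-j-b-d-a are not bridges since each lies on that cycle.
But removing e–i disconnects e from i; removing a–e disconnects a from e; removing f–h disconnects f from h; removing a–g disconnects a from g — these are bridges.

a-e, a-g, e-i, f-h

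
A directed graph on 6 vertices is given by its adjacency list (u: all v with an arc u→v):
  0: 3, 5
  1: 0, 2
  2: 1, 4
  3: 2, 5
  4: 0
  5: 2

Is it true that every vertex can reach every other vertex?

Yes

From 3 we can reach every vertex (0, 1, 2, 3, 4, 5), and every vertex can reach 3 (0, 1, 2, 3, 4, 5). So the whole graph is one strongly connected component.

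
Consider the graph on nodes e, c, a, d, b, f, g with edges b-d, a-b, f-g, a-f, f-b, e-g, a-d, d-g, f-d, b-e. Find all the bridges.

none

The edges on the cycle b-e-g-d-b are not bridges since each lies on that cycle.
Every edge lies on some cycle, so there are no bridges.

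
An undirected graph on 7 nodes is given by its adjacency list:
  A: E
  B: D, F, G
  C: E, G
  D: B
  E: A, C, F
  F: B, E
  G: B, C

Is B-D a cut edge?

Removing B-D leaves no path between B and D: the component count goes from 1 to 2. So it is a bridge.

Yes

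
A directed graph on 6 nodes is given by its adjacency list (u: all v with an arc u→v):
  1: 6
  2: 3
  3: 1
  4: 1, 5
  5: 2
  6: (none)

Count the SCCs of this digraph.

{2} is an SCC by itself.
{6} is an SCC by itself.
{3} is an SCC by itself.
{4} is an SCC by itself.
{5} is an SCC by itself.
(and 1 more singleton SCC)
That gives 6 strongly connected components.

6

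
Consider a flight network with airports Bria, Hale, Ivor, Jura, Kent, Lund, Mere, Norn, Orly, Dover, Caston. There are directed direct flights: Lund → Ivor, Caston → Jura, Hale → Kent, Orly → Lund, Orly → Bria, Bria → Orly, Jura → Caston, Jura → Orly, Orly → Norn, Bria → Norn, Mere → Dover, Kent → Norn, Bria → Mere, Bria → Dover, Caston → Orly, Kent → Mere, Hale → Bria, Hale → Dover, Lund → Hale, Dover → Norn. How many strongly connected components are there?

7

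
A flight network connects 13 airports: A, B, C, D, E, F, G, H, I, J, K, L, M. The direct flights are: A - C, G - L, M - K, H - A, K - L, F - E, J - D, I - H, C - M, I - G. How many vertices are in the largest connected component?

B is isolated — a component by itself.
Starting from D we can reach D, J. That is one component of size 2.
Starting from E we can reach E, F. That is one component of size 2.
Starting from A we can reach A, C, G, H, I, K, L, M. That is one component of size 8.
The largest has 8 vertices.

8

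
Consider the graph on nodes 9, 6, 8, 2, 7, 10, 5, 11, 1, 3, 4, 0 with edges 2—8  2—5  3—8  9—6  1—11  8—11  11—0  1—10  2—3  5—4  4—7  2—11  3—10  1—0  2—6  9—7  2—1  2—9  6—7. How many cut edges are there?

0

The edges on the cycle 2-3-10-1-2 are not bridges since each lies on that cycle.
Every edge lies on some cycle, so there are no bridges.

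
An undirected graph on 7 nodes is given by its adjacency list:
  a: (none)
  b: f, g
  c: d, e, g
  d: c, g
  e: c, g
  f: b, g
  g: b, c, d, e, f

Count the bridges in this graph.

The edges on the cycle g-f-b-g are not bridges since each lies on that cycle.
Every edge lies on some cycle, so there are no bridges.

0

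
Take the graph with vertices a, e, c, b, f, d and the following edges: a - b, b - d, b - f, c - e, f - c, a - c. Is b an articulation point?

Yes

Deleting b raises the number of components from 1 to 2, so b is a cut vertex.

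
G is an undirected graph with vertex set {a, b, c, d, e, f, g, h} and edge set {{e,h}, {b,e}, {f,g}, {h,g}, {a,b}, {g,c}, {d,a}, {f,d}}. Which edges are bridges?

c-g

The edges on the cycle f-d-a-b-e-h-g-f are not bridges since each lies on that cycle.
But removing g—c disconnects g from c — this is a bridge.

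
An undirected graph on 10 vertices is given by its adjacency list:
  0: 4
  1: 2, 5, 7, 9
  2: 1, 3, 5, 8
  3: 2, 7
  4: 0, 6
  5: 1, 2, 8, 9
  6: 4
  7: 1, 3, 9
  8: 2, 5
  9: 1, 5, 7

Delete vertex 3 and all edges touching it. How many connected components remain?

2

With 3 gone, the remaining components are: {0, 4, 6}; {1, 2, 5, 7, 8, 9}.
That is 2 components.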